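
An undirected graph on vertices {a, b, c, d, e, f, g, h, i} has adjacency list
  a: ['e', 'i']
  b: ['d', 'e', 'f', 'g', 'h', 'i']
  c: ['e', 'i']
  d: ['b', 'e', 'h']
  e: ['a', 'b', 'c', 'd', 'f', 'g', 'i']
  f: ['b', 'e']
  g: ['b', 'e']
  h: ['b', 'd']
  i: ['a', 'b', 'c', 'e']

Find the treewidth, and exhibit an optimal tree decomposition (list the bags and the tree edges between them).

Every bag has size at most 3, so the width is 3 − 1 = 2 and tw(G) ≤ 2. On the other hand G contains the 3-clique {c, e, i}. A clique must lie in a single bag of any decomposition, so no decomposition can have width below 2. Hence tw(G) = 2 exactly.

Treewidth 2.
Bags: B1 = {b, e, i}  B2 = {c, e, i}  B3 = {b, e, f}  B4 = {b, e, g}  B5 = {a, e, i}  B6 = {b, d, e}  B7 = {b, d, h}
Tree: B1–B2, B1–B3, B3–B4, B1–B5, B3–B6, B6–B7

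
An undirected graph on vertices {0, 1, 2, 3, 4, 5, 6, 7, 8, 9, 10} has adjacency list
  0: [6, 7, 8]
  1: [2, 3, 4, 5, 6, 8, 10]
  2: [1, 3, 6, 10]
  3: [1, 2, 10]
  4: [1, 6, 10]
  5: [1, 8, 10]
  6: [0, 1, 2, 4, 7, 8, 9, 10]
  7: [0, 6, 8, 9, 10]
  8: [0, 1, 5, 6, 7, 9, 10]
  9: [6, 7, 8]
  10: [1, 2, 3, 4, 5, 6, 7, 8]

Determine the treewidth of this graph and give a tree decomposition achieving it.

Every bag has size at most 4, so the width is 4 − 1 = 3 and tw(G) ≤ 3. For the lower bound, the 4 vertices {1, 2, 3, 10} are pairwise adjacent, and any tree decomposition puts a clique entirely inside one bag — forcing width ≥ 3. Hence tw(G) = 3 exactly.

Treewidth 3.
One such decomposition:
Bags: B1 = {1, 6, 8, 10}  B2 = {1, 4, 6, 10}  B3 = {6, 7, 8, 10}  B4 = {1, 5, 8, 10}  B5 = {6, 7, 8, 9}  B6 = {1, 2, 6, 10}  B7 = {1, 2, 3, 10}  B8 = {0, 6, 7, 8}
Tree: B1–B2, B1–B3, B1–B4, B3–B5, B2–B6, B6–B7, B3–B8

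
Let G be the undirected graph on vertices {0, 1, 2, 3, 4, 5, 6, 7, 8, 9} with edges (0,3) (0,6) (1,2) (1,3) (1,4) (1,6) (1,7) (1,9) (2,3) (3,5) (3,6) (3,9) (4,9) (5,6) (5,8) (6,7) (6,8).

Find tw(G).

2

A width-2 tree decomposition is:
Bags: B1 = {1, 3, 6}  B2 = {0, 3, 6}  B3 = {3, 5, 6}  B4 = {5, 6, 8}  B5 = {1, 3, 9}  B6 = {1, 2, 3}  B7 = {1, 6, 7}  B8 = {1, 4, 9}
Tree: B1–B2, B2–B3, B3–B4, B1–B5, B5–B6, B1–B7, B5–B8
The largest bag has 3 vertices, giving width 2; this decomposition certifies tw(G) ≤ 2. On the other hand G contains the 3-clique {0, 3, 6}. A clique must lie in a single bag of any decomposition, so no decomposition can have width below 2. Hence tw(G) = 2 exactly.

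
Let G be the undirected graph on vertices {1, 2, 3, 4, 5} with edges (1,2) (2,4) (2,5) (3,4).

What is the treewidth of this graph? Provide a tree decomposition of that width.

Treewidth 1.
Bags: B1 = {1, 2}  B2 = {2, 5}  B3 = {2, 4}  B4 = {3, 4}
Tree: B1–B2, B2–B3, B3–B4

Every bag has size at most 2, so the width is 2 − 1 = 1 and tw(G) ≤ 1. Since G has at least one edge (e.g. 2–1), it is not an edgeless graph, so tw(G) ≥ 1. Hence tw(G) = 1 exactly.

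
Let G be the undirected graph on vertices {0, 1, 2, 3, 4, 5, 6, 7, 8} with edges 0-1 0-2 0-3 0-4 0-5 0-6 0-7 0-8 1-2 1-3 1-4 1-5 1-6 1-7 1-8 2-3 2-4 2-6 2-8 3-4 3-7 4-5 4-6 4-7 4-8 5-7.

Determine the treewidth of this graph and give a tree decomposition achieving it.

Each bag holds 5 vertices, so the decomposition has width 4, which upper-bounds the treewidth. On the other hand G contains the 5-clique {0, 1, 2, 4, 8}. A clique must lie in a single bag of any decomposition, so no decomposition can have width below 4. Combining the bounds, tw(G) = 4.

Treewidth 4.
One such decomposition:
Bags: B1 = {0, 1, 3, 4, 7}  B2 = {0, 1, 2, 3, 4}  B3 = {0, 1, 2, 4, 8}  B4 = {0, 1, 2, 4, 6}  B5 = {0, 1, 4, 5, 7}
Tree: B1–B2, B2–B3, B2–B4, B1–B5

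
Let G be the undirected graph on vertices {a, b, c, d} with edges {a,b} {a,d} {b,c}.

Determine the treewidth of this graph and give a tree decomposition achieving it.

The largest bag has 2 vertices, giving width 1; this decomposition certifies tw(G) ≤ 1. G has an edge, so its treewidth is at least 1. Combining the bounds, tw(G) = 1.

Treewidth 1.
One such decomposition:
Bags: B1 = {b, c}  B2 = {a, b}  B3 = {a, d}
Tree: B1–B2, B2–B3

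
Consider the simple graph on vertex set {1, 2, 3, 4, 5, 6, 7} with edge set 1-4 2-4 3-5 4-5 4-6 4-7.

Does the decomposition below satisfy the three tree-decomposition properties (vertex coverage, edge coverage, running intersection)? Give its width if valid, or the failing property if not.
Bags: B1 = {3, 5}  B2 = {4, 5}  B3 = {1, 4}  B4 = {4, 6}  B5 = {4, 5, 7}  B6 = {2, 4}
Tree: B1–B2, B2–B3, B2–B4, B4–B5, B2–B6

A tree decomposition must satisfy three properties: every vertex lies in some bag; for every edge, both endpoints lie together in some bag; and for every vertex, the bags containing it form a connected subtree. Here bags containing vertex 5 are not connected in the tree, so the decomposition is invalid.

No — bags containing vertex 5 are not connected in the tree.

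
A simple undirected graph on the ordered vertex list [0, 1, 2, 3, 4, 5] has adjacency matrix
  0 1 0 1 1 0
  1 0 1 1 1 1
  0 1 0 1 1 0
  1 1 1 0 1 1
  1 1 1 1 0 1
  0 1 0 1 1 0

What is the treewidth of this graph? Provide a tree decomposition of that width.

Treewidth 3.
Bags: B1 = {1, 2, 3, 4}  B2 = {0, 1, 3, 4}  B3 = {1, 3, 4, 5}
Tree: B1–B2, B1–B3

The largest bag has 4 vertices, giving width 3; this decomposition certifies tw(G) ≤ 3. For the lower bound, the 4 vertices {0, 1, 3, 4} are pairwise adjacent, and any tree decomposition puts a clique entirely inside one bag — forcing width ≥ 3. The upper and lower bounds meet at 3, so that is the treewidth.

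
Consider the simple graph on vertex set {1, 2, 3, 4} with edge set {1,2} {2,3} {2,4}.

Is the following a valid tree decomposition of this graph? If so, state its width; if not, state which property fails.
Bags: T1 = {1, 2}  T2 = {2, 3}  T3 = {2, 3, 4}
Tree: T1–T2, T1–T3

A tree decomposition must satisfy three properties: every vertex lies in some bag; for every edge, both endpoints lie together in some bag; and for every vertex, the bags containing it form a connected subtree. Here bags containing vertex 3 are not connected in the tree, so the decomposition is invalid.

No — bags containing vertex 3 are not connected in the tree.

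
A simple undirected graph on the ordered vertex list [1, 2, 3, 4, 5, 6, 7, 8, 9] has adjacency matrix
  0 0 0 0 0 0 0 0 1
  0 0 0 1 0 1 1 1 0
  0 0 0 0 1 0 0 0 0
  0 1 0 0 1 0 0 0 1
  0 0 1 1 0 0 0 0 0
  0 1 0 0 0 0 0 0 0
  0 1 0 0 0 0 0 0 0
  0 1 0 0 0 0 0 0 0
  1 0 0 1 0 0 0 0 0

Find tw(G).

1

A width-1 tree decomposition is:
Bags: B1 = {2, 6}  B2 = {2, 7}  B3 = {2, 4}  B4 = {4, 9}  B5 = {2, 8}  B6 = {1, 9}  B7 = {4, 5}  B8 = {3, 5}
Tree: B1–B2, B1–B3, B3–B4, B2–B5, B4–B6, B4–B7, B7–B8
The largest bag has 2 vertices, giving width 1; this decomposition certifies tw(G) ≤ 1. Since G has at least one edge (e.g. 6–2), it is not an edgeless graph, so tw(G) ≥ 1. Combining the bounds, tw(G) = 1.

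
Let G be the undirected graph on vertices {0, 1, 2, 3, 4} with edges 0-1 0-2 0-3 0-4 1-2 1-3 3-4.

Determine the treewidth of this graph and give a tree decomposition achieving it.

Each bag holds 3 vertices, so the decomposition has width 2, which upper-bounds the treewidth. For the lower bound, the 3 vertices {0, 1, 2} are pairwise adjacent, and any tree decomposition puts a clique entirely inside one bag — forcing width ≥ 2. Combining the bounds, tw(G) = 2.

Treewidth 2.
Bags: B1 = {0, 3, 4}  B2 = {0, 1, 3}  B3 = {0, 1, 2}
Tree: B1–B2, B2–B3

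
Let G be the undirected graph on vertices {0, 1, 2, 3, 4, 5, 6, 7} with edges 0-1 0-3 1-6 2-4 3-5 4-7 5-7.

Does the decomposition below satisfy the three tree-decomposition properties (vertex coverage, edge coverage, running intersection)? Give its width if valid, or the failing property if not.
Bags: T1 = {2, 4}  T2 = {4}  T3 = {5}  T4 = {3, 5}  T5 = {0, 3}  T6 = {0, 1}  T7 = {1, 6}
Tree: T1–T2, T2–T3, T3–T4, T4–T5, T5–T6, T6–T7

No — vertex 7 appears in no bag.

A tree decomposition must satisfy three properties: every vertex lies in some bag; for every edge, both endpoints lie together in some bag; and for every vertex, the bags containing it form a connected subtree. Here vertex 7 appears in no bag, so the decomposition is invalid.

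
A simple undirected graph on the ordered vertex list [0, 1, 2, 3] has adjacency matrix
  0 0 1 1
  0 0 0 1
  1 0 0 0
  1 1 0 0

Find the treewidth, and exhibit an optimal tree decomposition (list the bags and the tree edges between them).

The largest bag has 2 vertices, giving width 1; this decomposition certifies tw(G) ≤ 1. Since G has at least one edge (e.g. 1–3), it is not an edgeless graph, so tw(G) ≥ 1. Therefore the treewidth is 1.

Treewidth 1.
Bags: B1 = {1, 3}  B2 = {0, 3}  B3 = {0, 2}
Tree: B1–B2, B2–B3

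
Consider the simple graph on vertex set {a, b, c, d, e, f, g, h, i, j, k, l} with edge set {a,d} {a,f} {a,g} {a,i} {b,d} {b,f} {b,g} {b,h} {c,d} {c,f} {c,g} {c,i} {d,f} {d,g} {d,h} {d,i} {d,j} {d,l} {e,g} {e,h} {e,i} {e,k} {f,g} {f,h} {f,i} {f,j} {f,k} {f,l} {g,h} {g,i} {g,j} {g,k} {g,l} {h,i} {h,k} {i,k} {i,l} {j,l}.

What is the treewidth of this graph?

A width-4 tree decomposition is:
Bags: B1 = {d, f, g, h, i}  B2 = {f, g, h, i, k}  B3 = {d, f, g, i, l}  B4 = {a, d, f, g, i}  B5 = {b, d, f, g, h}  B6 = {e, g, h, i, k}  B7 = {d, f, g, j, l}  B8 = {c, d, f, g, i}
Tree: B1–B2, B1–B3, B1–B4, B1–B5, B2–B6, B3–B7, B1–B8
Every bag has size at most 5, so the width is 5 − 1 = 4 and tw(G) ≤ 4. Conversely, {e, g, h, i, k} is a clique of size 5, and the vertices of any clique must share a bag in every tree decomposition; so some bag has ≥ 5 vertices and tw(G) ≥ 4. Combining the bounds, tw(G) = 4.

4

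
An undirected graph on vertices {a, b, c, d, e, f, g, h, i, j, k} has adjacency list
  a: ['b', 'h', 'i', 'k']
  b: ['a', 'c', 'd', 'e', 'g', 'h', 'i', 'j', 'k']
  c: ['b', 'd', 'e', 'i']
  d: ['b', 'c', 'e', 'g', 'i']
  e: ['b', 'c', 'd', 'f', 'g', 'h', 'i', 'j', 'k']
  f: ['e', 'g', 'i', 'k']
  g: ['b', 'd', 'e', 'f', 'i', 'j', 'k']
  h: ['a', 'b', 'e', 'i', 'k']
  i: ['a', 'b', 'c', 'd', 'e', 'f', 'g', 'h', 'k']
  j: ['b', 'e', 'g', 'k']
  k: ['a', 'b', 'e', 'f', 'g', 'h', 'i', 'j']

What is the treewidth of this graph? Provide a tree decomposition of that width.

Treewidth 4.
One such decomposition:
Bags: B1 = {b, e, h, i, k}  B2 = {b, e, g, i, k}  B3 = {a, b, h, i, k}  B4 = {b, d, e, g, i}  B5 = {b, c, d, e, i}  B6 = {b, e, g, j, k}  B7 = {e, f, g, i, k}
Tree: B1–B2, B1–B3, B2–B4, B4–B5, B2–B6, B2–B7

The largest bag has 5 vertices, giving width 4; this decomposition certifies tw(G) ≤ 4. Conversely, {e, f, g, i, k} is a clique of size 5, and the vertices of any clique must share a bag in every tree decomposition; so some bag has ≥ 5 vertices and tw(G) ≥ 4. Combining the bounds, tw(G) = 4.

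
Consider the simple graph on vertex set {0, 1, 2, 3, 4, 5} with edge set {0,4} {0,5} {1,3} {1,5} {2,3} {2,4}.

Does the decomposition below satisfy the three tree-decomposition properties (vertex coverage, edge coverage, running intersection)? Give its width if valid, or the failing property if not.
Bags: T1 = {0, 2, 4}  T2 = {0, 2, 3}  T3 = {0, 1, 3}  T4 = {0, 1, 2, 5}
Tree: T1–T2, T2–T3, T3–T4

No — bags containing vertex 2 are not connected in the tree.

A tree decomposition must satisfy three properties: every vertex lies in some bag; for every edge, both endpoints lie together in some bag; and for every vertex, the bags containing it form a connected subtree. Here bags containing vertex 2 are not connected in the tree, so the decomposition is invalid.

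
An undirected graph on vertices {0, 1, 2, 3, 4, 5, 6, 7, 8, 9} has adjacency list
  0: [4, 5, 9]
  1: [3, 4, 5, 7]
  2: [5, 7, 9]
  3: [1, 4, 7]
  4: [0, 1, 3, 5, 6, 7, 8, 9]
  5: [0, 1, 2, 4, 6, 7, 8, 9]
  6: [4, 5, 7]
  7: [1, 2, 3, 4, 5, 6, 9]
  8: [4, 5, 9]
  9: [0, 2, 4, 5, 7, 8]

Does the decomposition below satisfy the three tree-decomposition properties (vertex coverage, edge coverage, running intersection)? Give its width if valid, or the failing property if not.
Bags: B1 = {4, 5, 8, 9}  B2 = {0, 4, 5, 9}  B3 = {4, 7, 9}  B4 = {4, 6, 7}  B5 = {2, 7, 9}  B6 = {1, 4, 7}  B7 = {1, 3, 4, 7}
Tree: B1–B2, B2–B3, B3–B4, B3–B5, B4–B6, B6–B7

A tree decomposition must satisfy three properties: every vertex lies in some bag; for every edge, both endpoints lie together in some bag; and for every vertex, the bags containing it form a connected subtree. Here edge (5,7) lies in no bag, so the decomposition is invalid.

No — edge (5,7) lies in no bag.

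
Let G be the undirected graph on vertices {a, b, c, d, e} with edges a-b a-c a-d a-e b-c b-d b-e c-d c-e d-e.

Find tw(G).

4

A width-4 tree decomposition is:
Bags: B1 = {a, b, c, d, e}
Tree: (single bag)
A single bag containing all 5 vertices is trivially a valid decomposition of width 4. Conversely, {a, b, c, d, e} is a clique of size 5, and the vertices of any clique must share a bag in every tree decomposition; so some bag has ≥ 5 vertices and tw(G) ≥ 4. Combining the bounds, tw(G) = 4.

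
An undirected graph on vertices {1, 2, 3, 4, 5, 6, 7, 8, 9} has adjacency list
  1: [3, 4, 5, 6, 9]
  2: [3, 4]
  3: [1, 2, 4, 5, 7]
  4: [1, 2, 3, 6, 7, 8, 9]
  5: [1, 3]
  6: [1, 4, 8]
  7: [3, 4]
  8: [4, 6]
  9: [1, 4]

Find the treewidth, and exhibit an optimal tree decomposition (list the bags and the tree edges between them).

The largest bag has 3 vertices, giving width 2; this decomposition certifies tw(G) ≤ 2. On the other hand G contains the 3-clique {4, 6, 8}. A clique must lie in a single bag of any decomposition, so no decomposition can have width below 2. Therefore the treewidth is 2.

Treewidth 2.
Bags: B1 = {1, 4, 6}  B2 = {1, 3, 4}  B3 = {3, 4, 7}  B4 = {4, 6, 8}  B5 = {1, 4, 9}  B6 = {1, 3, 5}  B7 = {2, 3, 4}
Tree: B1–B2, B2–B3, B1–B4, B1–B5, B2–B6, B3–B7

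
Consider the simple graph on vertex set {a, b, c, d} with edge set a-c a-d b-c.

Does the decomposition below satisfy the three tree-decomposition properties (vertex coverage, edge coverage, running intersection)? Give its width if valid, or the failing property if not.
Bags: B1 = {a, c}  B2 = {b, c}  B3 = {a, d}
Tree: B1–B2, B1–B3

Yes; width 1.

Checking the three conditions: (i) the bags cover all of {a, b, c, d}; (ii) for each edge, some bag contains both endpoints; (iii) the bags containing any fixed vertex form a subtree. All hold, so the decomposition is valid with width 2 − 1 = 1.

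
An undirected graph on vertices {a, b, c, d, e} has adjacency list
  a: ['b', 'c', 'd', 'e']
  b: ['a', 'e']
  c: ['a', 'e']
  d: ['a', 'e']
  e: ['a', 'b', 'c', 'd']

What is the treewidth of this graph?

2

A width-2 tree decomposition is:
Bags: B1 = {a, d, e}  B2 = {a, c, e}  B3 = {a, b, e}
Tree: B1–B2, B1–B3
The largest bag has 3 vertices, giving width 2; this decomposition certifies tw(G) ≤ 2. Conversely, {a, d, e} is a clique of size 3, and the vertices of any clique must share a bag in every tree decomposition; so some bag has ≥ 3 vertices and tw(G) ≥ 2. Combining the bounds, tw(G) = 2.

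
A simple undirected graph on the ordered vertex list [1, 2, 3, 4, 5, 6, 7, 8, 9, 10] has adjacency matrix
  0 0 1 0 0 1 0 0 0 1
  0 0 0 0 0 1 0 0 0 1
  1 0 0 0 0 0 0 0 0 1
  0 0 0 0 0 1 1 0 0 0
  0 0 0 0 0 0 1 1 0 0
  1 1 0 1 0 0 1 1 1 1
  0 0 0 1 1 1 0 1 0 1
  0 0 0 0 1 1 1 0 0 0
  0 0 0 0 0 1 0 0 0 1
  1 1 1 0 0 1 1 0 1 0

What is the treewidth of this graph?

A width-2 tree decomposition is:
Bags: B1 = {1, 6, 10}  B2 = {1, 3, 10}  B3 = {6, 7, 10}  B4 = {6, 7, 8}  B5 = {2, 6, 10}  B6 = {4, 6, 7}  B7 = {5, 7, 8}  B8 = {6, 9, 10}
Tree: B1–B2, B1–B3, B3–B4, B1–B5, B3–B6, B4–B7, B1–B8
Each bag holds 3 vertices, so the decomposition has width 2, which upper-bounds the treewidth. On the other hand G contains the 3-clique {1, 3, 10}. A clique must lie in a single bag of any decomposition, so no decomposition can have width below 2. Therefore the treewidth is 2.

2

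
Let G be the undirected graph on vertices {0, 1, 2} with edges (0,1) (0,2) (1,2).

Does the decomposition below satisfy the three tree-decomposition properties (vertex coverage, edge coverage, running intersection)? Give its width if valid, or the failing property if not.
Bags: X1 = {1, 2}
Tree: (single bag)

No — vertex 0 appears in no bag.

A tree decomposition must satisfy three properties: every vertex lies in some bag; for every edge, both endpoints lie together in some bag; and for every vertex, the bags containing it form a connected subtree. Here vertex 0 appears in no bag, so the decomposition is invalid.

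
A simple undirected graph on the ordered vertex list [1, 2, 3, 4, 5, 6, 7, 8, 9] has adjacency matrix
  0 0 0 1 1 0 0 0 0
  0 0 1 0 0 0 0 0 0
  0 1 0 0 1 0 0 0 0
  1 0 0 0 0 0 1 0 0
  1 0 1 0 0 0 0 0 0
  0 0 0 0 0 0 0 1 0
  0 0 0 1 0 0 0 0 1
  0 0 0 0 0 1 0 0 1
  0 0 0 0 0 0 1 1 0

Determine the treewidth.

1

A width-1 tree decomposition is:
Bags: B1 = {2, 3}  B2 = {3, 5}  B3 = {1, 5}  B4 = {1, 4}  B5 = {4, 7}  B6 = {7, 9}  B7 = {8, 9}  B8 = {6, 8}
Tree: B1–B2, B2–B3, B3–B4, B4–B5, B5–B6, B6–B7, B7–B8
Each bag holds 2 vertices, so the decomposition has width 1, which upper-bounds the treewidth. G has an edge, so its treewidth is at least 1. Hence tw(G) = 1 exactly.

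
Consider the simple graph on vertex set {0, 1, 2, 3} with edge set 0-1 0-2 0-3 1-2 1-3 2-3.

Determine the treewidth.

3

A width-3 tree decomposition is:
Bags: B1 = {0, 1, 2, 3}
Tree: (single bag)
With just one bag of size 4, the width is 4 − 1 = 3, so tw(G) ≤ 3. Conversely, {0, 1, 2, 3} is a clique of size 4, and the vertices of any clique must share a bag in every tree decomposition; so some bag has ≥ 4 vertices and tw(G) ≥ 3. Hence tw(G) = 3 exactly.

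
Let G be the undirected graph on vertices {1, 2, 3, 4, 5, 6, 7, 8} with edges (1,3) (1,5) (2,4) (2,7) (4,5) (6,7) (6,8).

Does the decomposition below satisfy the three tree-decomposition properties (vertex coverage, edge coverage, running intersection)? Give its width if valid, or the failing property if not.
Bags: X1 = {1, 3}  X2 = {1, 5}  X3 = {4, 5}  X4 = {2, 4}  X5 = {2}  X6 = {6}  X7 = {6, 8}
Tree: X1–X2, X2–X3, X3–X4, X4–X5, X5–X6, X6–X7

A tree decomposition must satisfy three properties: every vertex lies in some bag; for every edge, both endpoints lie together in some bag; and for every vertex, the bags containing it form a connected subtree. Here vertex 7 appears in no bag, so the decomposition is invalid.

No — vertex 7 appears in no bag.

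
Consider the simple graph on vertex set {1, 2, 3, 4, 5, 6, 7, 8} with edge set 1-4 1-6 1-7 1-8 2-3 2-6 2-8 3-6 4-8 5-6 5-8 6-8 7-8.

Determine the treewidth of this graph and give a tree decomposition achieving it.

The largest bag has 3 vertices, giving width 2; this decomposition certifies tw(G) ≤ 2. On the other hand G contains the 3-clique {1, 4, 8}. A clique must lie in a single bag of any decomposition, so no decomposition can have width below 2. The upper and lower bounds meet at 2, so that is the treewidth.

Treewidth 2.
One such decomposition:
Bags: B1 = {2, 6, 8}  B2 = {5, 6, 8}  B3 = {1, 6, 8}  B4 = {2, 3, 6}  B5 = {1, 7, 8}  B6 = {1, 4, 8}
Tree: B1–B2, B1–B3, B1–B4, B3–B5, B5–B6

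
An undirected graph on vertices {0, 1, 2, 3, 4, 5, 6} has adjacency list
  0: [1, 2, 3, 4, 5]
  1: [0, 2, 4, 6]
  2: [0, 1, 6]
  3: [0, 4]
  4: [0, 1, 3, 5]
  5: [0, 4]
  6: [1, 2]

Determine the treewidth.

A width-2 tree decomposition is:
Bags: B1 = {0, 1, 4}  B2 = {0, 4, 5}  B3 = {0, 3, 4}  B4 = {0, 1, 2}  B5 = {1, 2, 6}
Tree: B1–B2, B1–B3, B1–B4, B4–B5
Every bag has size at most 3, so the width is 3 − 1 = 2 and tw(G) ≤ 2. On the other hand G contains the 3-clique {0, 1, 2}. A clique must lie in a single bag of any decomposition, so no decomposition can have width below 2. Hence tw(G) = 2 exactly.

2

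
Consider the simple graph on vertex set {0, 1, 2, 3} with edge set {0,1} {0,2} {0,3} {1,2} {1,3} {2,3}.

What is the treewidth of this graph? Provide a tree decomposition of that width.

With just one bag of size 4, the width is 4 − 1 = 3, so tw(G) ≤ 3. Conversely, {0, 1, 2, 3} is a clique of size 4, and the vertices of any clique must share a bag in every tree decomposition; so some bag has ≥ 4 vertices and tw(G) ≥ 3. The upper and lower bounds meet at 3, so that is the treewidth.

Treewidth 3.
Bags: B1 = {0, 1, 2, 3}
Tree: (single bag)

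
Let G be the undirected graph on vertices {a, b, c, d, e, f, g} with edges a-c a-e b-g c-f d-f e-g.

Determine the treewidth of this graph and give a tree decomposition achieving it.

The largest bag has 2 vertices, giving width 1; this decomposition certifies tw(G) ≤ 1. Any graph with an edge has treewidth ≥ 1, and G has the edge b–g. Therefore the treewidth is 1.

Treewidth 1.
One such decomposition:
Bags: B1 = {b, g}  B2 = {e, g}  B3 = {a, e}  B4 = {a, c}  B5 = {c, f}  B6 = {d, f}
Tree: B1–B2, B2–B3, B3–B4, B4–B5, B5–B6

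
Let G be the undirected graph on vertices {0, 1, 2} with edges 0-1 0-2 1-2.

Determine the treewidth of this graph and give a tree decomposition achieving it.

With just one bag of size 3, the width is 3 − 1 = 2, so tw(G) ≤ 2. Conversely, {0, 1, 2} is a clique of size 3, and the vertices of any clique must share a bag in every tree decomposition; so some bag has ≥ 3 vertices and tw(G) ≥ 2. Therefore the treewidth is 2.

Treewidth 2.
One optimal decomposition is:
Bags: B1 = {0, 1, 2}
Tree: (single bag)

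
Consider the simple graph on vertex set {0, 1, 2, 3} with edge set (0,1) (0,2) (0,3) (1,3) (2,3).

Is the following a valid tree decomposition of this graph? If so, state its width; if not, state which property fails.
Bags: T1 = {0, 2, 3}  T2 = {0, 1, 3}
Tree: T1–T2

Yes; width 2.

Checking the three conditions: (i) the bags cover all of {0, 1, 2, 3}; (ii) for each edge, some bag contains both endpoints; (iii) the bags containing any fixed vertex form a subtree. All hold, so the decomposition is valid with width 3 − 1 = 2.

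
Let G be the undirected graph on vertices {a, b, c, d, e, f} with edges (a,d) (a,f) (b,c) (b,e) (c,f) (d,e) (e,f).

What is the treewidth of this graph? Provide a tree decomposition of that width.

Treewidth 2.
One optimal decomposition is:
Bags: B1 = {a, d, f}  B2 = {d, e, f}  B3 = {c, e, f}  B4 = {b, c, e}
Tree: B1–B2, B2–B3, B3–B4

Every bag has size at most 3, so the width is 3 − 1 = 2 and tw(G) ≤ 2. For the lower bound, G contains the cycle a–d–e–f–a, so G is not a forest; only forests have treewidth ≤ 1, hence tw(G) ≥ 2. Hence tw(G) = 2 exactly.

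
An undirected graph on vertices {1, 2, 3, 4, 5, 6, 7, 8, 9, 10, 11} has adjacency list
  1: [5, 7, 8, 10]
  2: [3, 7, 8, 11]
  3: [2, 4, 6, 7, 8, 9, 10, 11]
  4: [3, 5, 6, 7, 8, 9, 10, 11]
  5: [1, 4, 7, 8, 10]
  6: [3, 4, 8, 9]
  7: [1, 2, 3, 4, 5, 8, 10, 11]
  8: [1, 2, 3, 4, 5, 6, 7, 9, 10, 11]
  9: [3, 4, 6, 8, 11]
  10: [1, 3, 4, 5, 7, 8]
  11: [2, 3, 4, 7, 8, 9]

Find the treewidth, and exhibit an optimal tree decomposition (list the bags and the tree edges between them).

Treewidth 4.
Bags: B1 = {3, 4, 7, 8, 11}  B2 = {3, 4, 7, 8, 10}  B3 = {2, 3, 7, 8, 11}  B4 = {4, 5, 7, 8, 10}  B5 = {3, 4, 8, 9, 11}  B6 = {1, 5, 7, 8, 10}  B7 = {3, 4, 6, 8, 9}
Tree: B1–B2, B1–B3, B2–B4, B1–B5, B4–B6, B5–B7

Each bag holds 5 vertices, so the decomposition has width 4, which upper-bounds the treewidth. On the other hand G contains the 5-clique {1, 5, 7, 8, 10}. A clique must lie in a single bag of any decomposition, so no decomposition can have width below 4. The upper and lower bounds meet at 4, so that is the treewidth.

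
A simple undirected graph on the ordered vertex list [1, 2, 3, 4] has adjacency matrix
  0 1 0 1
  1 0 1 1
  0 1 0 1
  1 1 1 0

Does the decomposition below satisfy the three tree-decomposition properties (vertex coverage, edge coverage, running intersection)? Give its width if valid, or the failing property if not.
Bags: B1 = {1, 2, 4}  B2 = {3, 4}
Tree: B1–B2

A tree decomposition must satisfy three properties: every vertex lies in some bag; for every edge, both endpoints lie together in some bag; and for every vertex, the bags containing it form a connected subtree. Here edge (2,3) lies in no bag, so the decomposition is invalid.

No — edge (2,3) lies in no bag.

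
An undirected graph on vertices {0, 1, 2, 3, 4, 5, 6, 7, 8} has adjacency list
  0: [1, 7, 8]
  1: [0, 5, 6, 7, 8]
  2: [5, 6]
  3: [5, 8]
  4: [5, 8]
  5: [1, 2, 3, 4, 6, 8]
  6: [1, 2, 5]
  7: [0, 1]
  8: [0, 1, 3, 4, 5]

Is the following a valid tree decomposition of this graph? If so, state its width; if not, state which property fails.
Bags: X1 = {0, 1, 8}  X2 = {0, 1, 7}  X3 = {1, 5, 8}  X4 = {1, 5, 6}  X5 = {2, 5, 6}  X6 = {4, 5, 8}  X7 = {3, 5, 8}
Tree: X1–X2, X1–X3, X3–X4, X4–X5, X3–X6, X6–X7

Checking the three conditions: (i) the bags cover all of {0, 1, 2, 3, 4, 5, 6, 7, 8}; (ii) for each edge, some bag contains both endpoints; (iii) the bags containing any fixed vertex form a subtree. All hold, so the decomposition is valid with width 3 − 1 = 2.

Yes; width 2.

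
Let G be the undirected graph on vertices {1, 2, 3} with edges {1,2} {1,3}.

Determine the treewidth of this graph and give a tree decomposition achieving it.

Treewidth 1.
One such decomposition:
Bags: B1 = {1, 2}  B2 = {1, 3}
Tree: B1–B2

Each bag holds 2 vertices, so the decomposition has width 1, which upper-bounds the treewidth. Any graph with an edge has treewidth ≥ 1, and G has the edge 2–1. Combining the bounds, tw(G) = 1.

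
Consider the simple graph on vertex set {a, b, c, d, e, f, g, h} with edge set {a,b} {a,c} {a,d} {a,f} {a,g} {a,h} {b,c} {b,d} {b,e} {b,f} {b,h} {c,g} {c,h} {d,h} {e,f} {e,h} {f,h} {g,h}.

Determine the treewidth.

A width-3 tree decomposition is:
Bags: B1 = {a, c, g, h}  B2 = {a, b, c, h}  B3 = {a, b, f, h}  B4 = {b, e, f, h}  B5 = {a, b, d, h}
Tree: B1–B2, B2–B3, B3–B4, B3–B5
Each bag holds 4 vertices, so the decomposition has width 3, which upper-bounds the treewidth. On the other hand G contains the 4-clique {a, c, g, h}. A clique must lie in a single bag of any decomposition, so no decomposition can have width below 3. Therefore the treewidth is 3.

3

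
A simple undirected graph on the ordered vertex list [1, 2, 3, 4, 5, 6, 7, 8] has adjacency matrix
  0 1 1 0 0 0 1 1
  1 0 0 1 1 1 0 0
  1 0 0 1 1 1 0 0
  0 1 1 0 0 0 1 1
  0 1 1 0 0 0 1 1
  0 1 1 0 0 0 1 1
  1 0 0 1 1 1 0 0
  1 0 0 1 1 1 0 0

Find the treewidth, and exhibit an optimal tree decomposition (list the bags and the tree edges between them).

Treewidth 4.
Bags: B1 = {1, 2, 3, 7, 8}  B2 = {2, 3, 4, 7, 8}  B3 = {2, 3, 5, 7, 8}  B4 = {2, 3, 6, 7, 8}
Tree: B1–B2, B2–B3, B3–B4

Each bag holds 5 vertices, so the decomposition has width 4, which upper-bounds the treewidth. For the lower bound: the 5 vertex sets {1,2}, {4,8}, {5,7}, {3}, {6} are disjoint, each induces a connected subgraph, and every pair is joined by at least one edge of G. Contracting each set to a single vertex therefore yields K_{5} as a minor, and since treewidth is minor-monotone, tw(G) ≥ tw(K_{5}) = 4. Combining the bounds, tw(G) = 4.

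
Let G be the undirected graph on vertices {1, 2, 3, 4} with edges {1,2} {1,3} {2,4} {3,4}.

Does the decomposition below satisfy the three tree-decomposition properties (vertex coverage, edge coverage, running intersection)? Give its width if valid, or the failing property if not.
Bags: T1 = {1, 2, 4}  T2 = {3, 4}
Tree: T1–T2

A tree decomposition must satisfy three properties: every vertex lies in some bag; for every edge, both endpoints lie together in some bag; and for every vertex, the bags containing it form a connected subtree. Here edge (1,3) lies in no bag, so the decomposition is invalid.

No — edge (1,3) lies in no bag.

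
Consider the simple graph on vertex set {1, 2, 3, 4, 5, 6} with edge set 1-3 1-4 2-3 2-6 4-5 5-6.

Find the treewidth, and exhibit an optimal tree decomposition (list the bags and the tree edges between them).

Treewidth 2.
One optimal decomposition is:
Bags: B1 = {1, 4, 5}  B2 = {1, 3, 5}  B3 = {2, 3, 5}  B4 = {2, 5, 6}
Tree: B1–B2, B2–B3, B3–B4

Each bag holds 3 vertices, so the decomposition has width 2, which upper-bounds the treewidth. For the lower bound, G contains the cycle 5–4–1–3–2–6–5, so G is not a forest; only forests have treewidth ≤ 1, hence tw(G) ≥ 2. Combining the bounds, tw(G) = 2.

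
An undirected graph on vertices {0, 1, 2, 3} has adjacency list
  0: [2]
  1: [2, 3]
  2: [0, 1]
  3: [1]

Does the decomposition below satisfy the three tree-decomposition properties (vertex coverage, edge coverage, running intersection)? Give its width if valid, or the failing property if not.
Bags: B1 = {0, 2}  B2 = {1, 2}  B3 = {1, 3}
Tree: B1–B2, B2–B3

Yes; width 1.

Every vertex of G appears in some bag (union = {0, 1, 2, 3}); every edge is covered by a bag; and for each vertex v the set of bags containing v is connected in the bag tree. The decomposition is therefore valid. The largest bag has 2 vertices, so the width is 1.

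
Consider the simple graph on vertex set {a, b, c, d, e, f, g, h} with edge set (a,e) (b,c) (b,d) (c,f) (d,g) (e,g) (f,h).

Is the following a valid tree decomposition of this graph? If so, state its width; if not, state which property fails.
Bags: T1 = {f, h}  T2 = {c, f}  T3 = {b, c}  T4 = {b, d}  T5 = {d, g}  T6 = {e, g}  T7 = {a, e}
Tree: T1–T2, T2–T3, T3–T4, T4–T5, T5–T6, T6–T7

Every vertex of G appears in some bag (union = {a, b, c, d, e, f, g, h}); every edge is covered by a bag; and for each vertex v the set of bags containing v is connected in the bag tree. The decomposition is therefore valid. The largest bag has 2 vertices, so the width is 1.

Yes; width 1.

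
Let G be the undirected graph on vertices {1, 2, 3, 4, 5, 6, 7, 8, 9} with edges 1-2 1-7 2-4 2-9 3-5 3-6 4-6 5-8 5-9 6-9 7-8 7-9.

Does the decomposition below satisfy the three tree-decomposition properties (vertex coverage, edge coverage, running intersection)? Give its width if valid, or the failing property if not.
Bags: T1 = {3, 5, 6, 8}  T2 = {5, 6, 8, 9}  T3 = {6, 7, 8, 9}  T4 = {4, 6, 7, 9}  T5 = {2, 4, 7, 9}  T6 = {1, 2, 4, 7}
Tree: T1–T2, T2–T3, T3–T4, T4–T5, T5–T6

Checking the three conditions: (i) the bags cover all of {1, 2, 3, 4, 5, 6, 7, 8, 9}; (ii) for each edge, some bag contains both endpoints; (iii) the bags containing any fixed vertex form a subtree. All hold, so the decomposition is valid with width 4 − 1 = 3.

Yes; width 3.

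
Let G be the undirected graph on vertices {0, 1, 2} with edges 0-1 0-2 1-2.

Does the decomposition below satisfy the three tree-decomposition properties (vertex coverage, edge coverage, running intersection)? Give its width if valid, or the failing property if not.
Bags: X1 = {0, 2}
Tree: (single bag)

A tree decomposition must satisfy three properties: every vertex lies in some bag; for every edge, both endpoints lie together in some bag; and for every vertex, the bags containing it form a connected subtree. Here vertex 1 appears in no bag, so the decomposition is invalid.

No — vertex 1 appears in no bag.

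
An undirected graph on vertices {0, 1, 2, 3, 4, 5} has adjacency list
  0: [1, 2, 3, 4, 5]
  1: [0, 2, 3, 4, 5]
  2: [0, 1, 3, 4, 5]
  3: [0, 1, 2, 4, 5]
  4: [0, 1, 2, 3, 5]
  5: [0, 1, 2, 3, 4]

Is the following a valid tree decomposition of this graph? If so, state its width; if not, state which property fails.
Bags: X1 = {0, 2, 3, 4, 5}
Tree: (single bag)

A tree decomposition must satisfy three properties: every vertex lies in some bag; for every edge, both endpoints lie together in some bag; and for every vertex, the bags containing it form a connected subtree. Here vertex 1 appears in no bag, so the decomposition is invalid.

No — vertex 1 appears in no bag.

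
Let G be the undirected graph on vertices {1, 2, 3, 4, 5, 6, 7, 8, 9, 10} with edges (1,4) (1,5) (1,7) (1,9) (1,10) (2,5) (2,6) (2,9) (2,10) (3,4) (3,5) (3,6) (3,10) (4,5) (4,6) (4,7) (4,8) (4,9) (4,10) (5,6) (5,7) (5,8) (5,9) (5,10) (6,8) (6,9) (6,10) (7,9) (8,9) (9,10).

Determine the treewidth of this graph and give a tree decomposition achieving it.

Treewidth 4.
One optimal decomposition is:
Bags: B1 = {1, 4, 5, 9, 10}  B2 = {1, 4, 5, 7, 9}  B3 = {4, 5, 6, 9, 10}  B4 = {2, 5, 6, 9, 10}  B5 = {4, 5, 6, 8, 9}  B6 = {3, 4, 5, 6, 10}
Tree: B1–B2, B1–B3, B3–B4, B3–B5, B3–B6

The largest bag has 5 vertices, giving width 4; this decomposition certifies tw(G) ≤ 4. For the lower bound, the 5 vertices {2, 5, 6, 9, 10} are pairwise adjacent, and any tree decomposition puts a clique entirely inside one bag — forcing width ≥ 4. The upper and lower bounds meet at 4, so that is the treewidth.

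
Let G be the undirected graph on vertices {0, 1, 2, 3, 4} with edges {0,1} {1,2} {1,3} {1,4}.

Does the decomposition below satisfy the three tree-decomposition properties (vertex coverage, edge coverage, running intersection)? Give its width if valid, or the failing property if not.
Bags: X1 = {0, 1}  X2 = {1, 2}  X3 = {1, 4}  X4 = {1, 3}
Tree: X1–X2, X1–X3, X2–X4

Every vertex of G appears in some bag (union = {0, 1, 2, 3, 4}); every edge is covered by a bag; and for each vertex v the set of bags containing v is connected in the bag tree. The decomposition is therefore valid. The largest bag has 2 vertices, so the width is 1.

Yes; width 1.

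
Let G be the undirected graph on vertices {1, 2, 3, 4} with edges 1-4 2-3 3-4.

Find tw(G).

1

A width-1 tree decomposition is:
Bags: B1 = {2, 3}  B2 = {3, 4}  B3 = {1, 4}
Tree: B1–B2, B2–B3
The largest bag has 2 vertices, giving width 1; this decomposition certifies tw(G) ≤ 1. G has an edge, so its treewidth is at least 1. Therefore the treewidth is 1.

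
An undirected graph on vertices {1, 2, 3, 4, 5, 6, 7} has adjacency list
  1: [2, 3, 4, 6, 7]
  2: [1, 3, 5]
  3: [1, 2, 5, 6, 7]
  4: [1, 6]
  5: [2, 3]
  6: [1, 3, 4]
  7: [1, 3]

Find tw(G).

A width-2 tree decomposition is:
Bags: B1 = {1, 2, 3}  B2 = {1, 3, 6}  B3 = {1, 4, 6}  B4 = {1, 3, 7}  B5 = {2, 3, 5}
Tree: B1–B2, B2–B3, B1–B4, B1–B5
Each bag holds 3 vertices, so the decomposition has width 2, which upper-bounds the treewidth. Conversely, {1, 2, 3} is a clique of size 3, and the vertices of any clique must share a bag in every tree decomposition; so some bag has ≥ 3 vertices and tw(G) ≥ 2. Therefore the treewidth is 2.

2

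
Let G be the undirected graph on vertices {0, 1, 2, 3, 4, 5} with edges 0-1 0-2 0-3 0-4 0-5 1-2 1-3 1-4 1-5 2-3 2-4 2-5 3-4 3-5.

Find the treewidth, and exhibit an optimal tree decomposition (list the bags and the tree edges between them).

Treewidth 4.
Bags: B1 = {0, 1, 2, 3, 5}  B2 = {0, 1, 2, 3, 4}
Tree: B1–B2

Every bag has size at most 5, so the width is 5 − 1 = 4 and tw(G) ≤ 4. Conversely, {0, 1, 2, 3, 4} is a clique of size 5, and the vertices of any clique must share a bag in every tree decomposition; so some bag has ≥ 5 vertices and tw(G) ≥ 4. Therefore the treewidth is 4.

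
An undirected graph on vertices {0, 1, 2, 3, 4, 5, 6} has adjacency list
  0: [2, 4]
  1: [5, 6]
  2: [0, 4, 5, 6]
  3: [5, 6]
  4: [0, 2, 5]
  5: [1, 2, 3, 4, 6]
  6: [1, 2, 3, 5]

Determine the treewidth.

2

A width-2 tree decomposition is:
Bags: B1 = {1, 5, 6}  B2 = {2, 5, 6}  B3 = {2, 4, 5}  B4 = {0, 2, 4}  B5 = {3, 5, 6}
Tree: B1–B2, B2–B3, B3–B4, B2–B5
The largest bag has 3 vertices, giving width 2; this decomposition certifies tw(G) ≤ 2. For the lower bound, the 3 vertices {0, 2, 4} are pairwise adjacent, and any tree decomposition puts a clique entirely inside one bag — forcing width ≥ 2. Combining the bounds, tw(G) = 2.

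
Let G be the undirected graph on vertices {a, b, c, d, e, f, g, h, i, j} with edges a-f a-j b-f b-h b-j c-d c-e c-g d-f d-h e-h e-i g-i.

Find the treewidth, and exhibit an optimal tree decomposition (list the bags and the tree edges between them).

Each bag holds 3 vertices, so the decomposition has width 2, which upper-bounds the treewidth. The edges a–j–b–f–a form a cycle, so G is not a tree and its treewidth is at least 2. Hence tw(G) = 2 exactly.

Treewidth 2.
One optimal decomposition is:
Bags: B1 = {a, f, j}  B2 = {b, f, j}  B3 = {b, d, f}  B4 = {b, d, h}  B5 = {c, d, h}  B6 = {c, e, h}  B7 = {c, e, g}  B8 = {e, g, i}
Tree: B1–B2, B2–B3, B3–B4, B4–B5, B5–B6, B6–B7, B7–B8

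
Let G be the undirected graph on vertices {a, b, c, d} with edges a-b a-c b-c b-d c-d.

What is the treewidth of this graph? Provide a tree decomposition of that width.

Every bag has size at most 3, so the width is 3 − 1 = 2 and tw(G) ≤ 2. Conversely, {b, c, d} is a clique of size 3, and the vertices of any clique must share a bag in every tree decomposition; so some bag has ≥ 3 vertices and tw(G) ≥ 2. Hence tw(G) = 2 exactly.

Treewidth 2.
One such decomposition:
Bags: B1 = {b, c, d}  B2 = {a, b, c}
Tree: B1–B2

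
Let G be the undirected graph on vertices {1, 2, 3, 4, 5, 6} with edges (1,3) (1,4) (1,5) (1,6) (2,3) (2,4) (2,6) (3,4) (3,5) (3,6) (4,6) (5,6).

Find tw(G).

A width-3 tree decomposition is:
Bags: B1 = {1, 3, 4, 6}  B2 = {1, 3, 5, 6}  B3 = {2, 3, 4, 6}
Tree: B1–B2, B1–B3
Each bag holds 4 vertices, so the decomposition has width 3, which upper-bounds the treewidth. Conversely, {1, 3, 4, 6} is a clique of size 4, and the vertices of any clique must share a bag in every tree decomposition; so some bag has ≥ 4 vertices and tw(G) ≥ 3. Combining the bounds, tw(G) = 3.

3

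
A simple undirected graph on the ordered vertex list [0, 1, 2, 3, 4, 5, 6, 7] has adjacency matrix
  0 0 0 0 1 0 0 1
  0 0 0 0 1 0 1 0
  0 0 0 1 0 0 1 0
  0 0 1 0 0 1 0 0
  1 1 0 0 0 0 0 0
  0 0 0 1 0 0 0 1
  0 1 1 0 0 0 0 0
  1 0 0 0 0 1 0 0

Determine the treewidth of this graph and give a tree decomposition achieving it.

Every bag has size at most 3, so the width is 3 − 1 = 2 and tw(G) ≤ 2. Since 6–1–4–0–7–5–3–2–6 is a cycle in G, G is not acyclic. Forests are exactly the graphs of treewidth ≤ 1, so tw(G) ≥ 2. The upper and lower bounds meet at 2, so that is the treewidth.

Treewidth 2.
One such decomposition:
Bags: B1 = {1, 4, 6}  B2 = {0, 4, 6}  B3 = {0, 6, 7}  B4 = {5, 6, 7}  B5 = {3, 5, 6}  B6 = {2, 3, 6}
Tree: B1–B2, B2–B3, B3–B4, B4–B5, B5–B6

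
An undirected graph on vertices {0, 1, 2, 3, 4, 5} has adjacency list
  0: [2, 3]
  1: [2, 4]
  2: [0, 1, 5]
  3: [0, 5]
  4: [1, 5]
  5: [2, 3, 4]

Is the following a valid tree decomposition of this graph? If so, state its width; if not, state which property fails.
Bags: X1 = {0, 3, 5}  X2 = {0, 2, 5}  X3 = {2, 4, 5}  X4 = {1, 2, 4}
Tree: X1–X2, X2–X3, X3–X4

Vertex coverage: the bags together contain {0, 1, 2, 3, 4, 5}, the full vertex set. Edge coverage: each edge of G has both endpoints in at least one bag. Running intersection: for every vertex, the bags containing it form a connected subtree. All three properties hold, so this is a valid tree decomposition of width max|bag| − 1 = 2, and hence tw(G) ≤ 2.

Yes; width 2.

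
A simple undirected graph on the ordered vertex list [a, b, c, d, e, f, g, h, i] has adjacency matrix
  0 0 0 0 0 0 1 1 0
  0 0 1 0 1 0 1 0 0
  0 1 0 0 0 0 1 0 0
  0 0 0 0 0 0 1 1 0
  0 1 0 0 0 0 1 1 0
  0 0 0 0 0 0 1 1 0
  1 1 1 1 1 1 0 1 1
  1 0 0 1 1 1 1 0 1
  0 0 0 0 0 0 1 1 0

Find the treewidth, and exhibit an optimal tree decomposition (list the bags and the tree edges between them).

Every bag has size at most 3, so the width is 3 − 1 = 2 and tw(G) ≤ 2. Conversely, {d, g, h} is a clique of size 3, and the vertices of any clique must share a bag in every tree decomposition; so some bag has ≥ 3 vertices and tw(G) ≥ 2. Combining the bounds, tw(G) = 2.

Treewidth 2.
One optimal decomposition is:
Bags: B1 = {e, g, h}  B2 = {f, g, h}  B3 = {d, g, h}  B4 = {g, h, i}  B5 = {b, e, g}  B6 = {a, g, h}  B7 = {b, c, g}
Tree: B1–B2, B1–B3, B2–B4, B1–B5, B3–B6, B5–B7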